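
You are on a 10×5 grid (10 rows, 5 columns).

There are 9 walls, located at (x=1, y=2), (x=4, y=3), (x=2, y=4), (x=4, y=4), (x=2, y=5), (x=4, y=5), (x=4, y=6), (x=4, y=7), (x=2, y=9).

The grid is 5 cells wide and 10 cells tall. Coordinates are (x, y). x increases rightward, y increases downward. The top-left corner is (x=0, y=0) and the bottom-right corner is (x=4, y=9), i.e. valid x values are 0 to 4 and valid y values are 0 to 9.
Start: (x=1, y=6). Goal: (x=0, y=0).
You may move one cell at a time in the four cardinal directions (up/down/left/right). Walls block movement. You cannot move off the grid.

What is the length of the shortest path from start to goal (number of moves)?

Answer: Shortest path length: 7

Derivation:
BFS from (x=1, y=6) until reaching (x=0, y=0):
  Distance 0: (x=1, y=6)
  Distance 1: (x=1, y=5), (x=0, y=6), (x=2, y=6), (x=1, y=7)
  Distance 2: (x=1, y=4), (x=0, y=5), (x=3, y=6), (x=0, y=7), (x=2, y=7), (x=1, y=8)
  Distance 3: (x=1, y=3), (x=0, y=4), (x=3, y=5), (x=3, y=7), (x=0, y=8), (x=2, y=8), (x=1, y=9)
  Distance 4: (x=0, y=3), (x=2, y=3), (x=3, y=4), (x=3, y=8), (x=0, y=9)
  Distance 5: (x=0, y=2), (x=2, y=2), (x=3, y=3), (x=4, y=8), (x=3, y=9)
  Distance 6: (x=0, y=1), (x=2, y=1), (x=3, y=2), (x=4, y=9)
  Distance 7: (x=0, y=0), (x=2, y=0), (x=1, y=1), (x=3, y=1), (x=4, y=2)  <- goal reached here
One shortest path (7 moves): (x=1, y=6) -> (x=0, y=6) -> (x=0, y=5) -> (x=0, y=4) -> (x=0, y=3) -> (x=0, y=2) -> (x=0, y=1) -> (x=0, y=0)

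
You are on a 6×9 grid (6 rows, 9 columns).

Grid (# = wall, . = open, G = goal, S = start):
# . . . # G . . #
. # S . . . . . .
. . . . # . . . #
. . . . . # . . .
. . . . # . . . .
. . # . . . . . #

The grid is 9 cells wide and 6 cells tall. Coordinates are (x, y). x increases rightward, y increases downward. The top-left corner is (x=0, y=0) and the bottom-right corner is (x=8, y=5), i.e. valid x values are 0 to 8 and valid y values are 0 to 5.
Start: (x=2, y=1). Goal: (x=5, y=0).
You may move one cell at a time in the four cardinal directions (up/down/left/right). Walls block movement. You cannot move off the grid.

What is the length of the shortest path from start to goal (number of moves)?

BFS from (x=2, y=1) until reaching (x=5, y=0):
  Distance 0: (x=2, y=1)
  Distance 1: (x=2, y=0), (x=3, y=1), (x=2, y=2)
  Distance 2: (x=1, y=0), (x=3, y=0), (x=4, y=1), (x=1, y=2), (x=3, y=2), (x=2, y=3)
  Distance 3: (x=5, y=1), (x=0, y=2), (x=1, y=3), (x=3, y=3), (x=2, y=4)
  Distance 4: (x=5, y=0), (x=0, y=1), (x=6, y=1), (x=5, y=2), (x=0, y=3), (x=4, y=3), (x=1, y=4), (x=3, y=4)  <- goal reached here
One shortest path (4 moves): (x=2, y=1) -> (x=3, y=1) -> (x=4, y=1) -> (x=5, y=1) -> (x=5, y=0)

Answer: Shortest path length: 4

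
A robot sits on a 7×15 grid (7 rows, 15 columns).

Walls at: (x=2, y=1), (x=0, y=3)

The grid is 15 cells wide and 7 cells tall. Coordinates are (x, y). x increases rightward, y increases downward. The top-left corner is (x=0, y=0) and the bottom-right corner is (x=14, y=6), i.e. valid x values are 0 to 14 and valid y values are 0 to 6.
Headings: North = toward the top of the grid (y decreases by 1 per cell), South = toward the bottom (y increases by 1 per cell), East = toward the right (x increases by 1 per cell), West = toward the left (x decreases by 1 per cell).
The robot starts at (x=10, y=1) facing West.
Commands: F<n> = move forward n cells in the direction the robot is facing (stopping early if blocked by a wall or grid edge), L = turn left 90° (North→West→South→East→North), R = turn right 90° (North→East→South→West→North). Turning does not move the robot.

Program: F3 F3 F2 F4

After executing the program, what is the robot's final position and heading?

Answer: Final position: (x=3, y=1), facing West

Derivation:
Start: (x=10, y=1), facing West
  F3: move forward 3, now at (x=7, y=1)
  F3: move forward 3, now at (x=4, y=1)
  F2: move forward 1/2 (blocked), now at (x=3, y=1)
  F4: move forward 0/4 (blocked), now at (x=3, y=1)
Final: (x=3, y=1), facing West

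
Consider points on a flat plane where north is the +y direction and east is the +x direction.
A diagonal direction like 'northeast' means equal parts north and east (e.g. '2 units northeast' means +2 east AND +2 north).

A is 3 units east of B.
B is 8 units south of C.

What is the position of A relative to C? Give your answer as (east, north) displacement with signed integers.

Answer: A is at (east=3, north=-8) relative to C.

Derivation:
Place C at the origin (east=0, north=0).
  B is 8 units south of C: delta (east=+0, north=-8); B at (east=0, north=-8).
  A is 3 units east of B: delta (east=+3, north=+0); A at (east=3, north=-8).
Therefore A relative to C: (east=3, north=-8).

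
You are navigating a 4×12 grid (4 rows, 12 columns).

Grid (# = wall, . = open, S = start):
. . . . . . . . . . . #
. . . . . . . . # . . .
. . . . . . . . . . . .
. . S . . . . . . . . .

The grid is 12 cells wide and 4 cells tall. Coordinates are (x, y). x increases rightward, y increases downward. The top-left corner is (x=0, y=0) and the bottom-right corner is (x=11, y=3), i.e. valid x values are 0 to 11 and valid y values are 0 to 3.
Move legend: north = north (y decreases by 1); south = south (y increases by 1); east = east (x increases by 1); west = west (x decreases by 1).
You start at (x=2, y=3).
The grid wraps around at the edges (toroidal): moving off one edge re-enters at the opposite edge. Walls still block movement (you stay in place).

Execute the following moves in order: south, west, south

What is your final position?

Answer: Final position: (x=1, y=1)

Derivation:
Start: (x=2, y=3)
  south (south): (x=2, y=3) -> (x=2, y=0)
  west (west): (x=2, y=0) -> (x=1, y=0)
  south (south): (x=1, y=0) -> (x=1, y=1)
Final: (x=1, y=1)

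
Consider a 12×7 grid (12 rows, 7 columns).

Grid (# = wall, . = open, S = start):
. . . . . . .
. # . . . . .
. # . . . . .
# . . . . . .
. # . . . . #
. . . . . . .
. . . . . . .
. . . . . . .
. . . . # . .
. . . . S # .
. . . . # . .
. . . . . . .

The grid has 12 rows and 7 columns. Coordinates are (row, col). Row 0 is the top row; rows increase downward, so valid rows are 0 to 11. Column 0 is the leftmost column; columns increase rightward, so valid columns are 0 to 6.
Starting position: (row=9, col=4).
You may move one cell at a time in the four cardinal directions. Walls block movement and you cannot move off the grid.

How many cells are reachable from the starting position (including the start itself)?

Answer: Reachable cells: 76

Derivation:
BFS flood-fill from (row=9, col=4):
  Distance 0: (row=9, col=4)
  Distance 1: (row=9, col=3)
  Distance 2: (row=8, col=3), (row=9, col=2), (row=10, col=3)
  Distance 3: (row=7, col=3), (row=8, col=2), (row=9, col=1), (row=10, col=2), (row=11, col=3)
  Distance 4: (row=6, col=3), (row=7, col=2), (row=7, col=4), (row=8, col=1), (row=9, col=0), (row=10, col=1), (row=11, col=2), (row=11, col=4)
  Distance 5: (row=5, col=3), (row=6, col=2), (row=6, col=4), (row=7, col=1), (row=7, col=5), (row=8, col=0), (row=10, col=0), (row=11, col=1), (row=11, col=5)
  Distance 6: (row=4, col=3), (row=5, col=2), (row=5, col=4), (row=6, col=1), (row=6, col=5), (row=7, col=0), (row=7, col=6), (row=8, col=5), (row=10, col=5), (row=11, col=0), (row=11, col=6)
  Distance 7: (row=3, col=3), (row=4, col=2), (row=4, col=4), (row=5, col=1), (row=5, col=5), (row=6, col=0), (row=6, col=6), (row=8, col=6), (row=10, col=6)
  Distance 8: (row=2, col=3), (row=3, col=2), (row=3, col=4), (row=4, col=5), (row=5, col=0), (row=5, col=6), (row=9, col=6)
  Distance 9: (row=1, col=3), (row=2, col=2), (row=2, col=4), (row=3, col=1), (row=3, col=5), (row=4, col=0)
  Distance 10: (row=0, col=3), (row=1, col=2), (row=1, col=4), (row=2, col=5), (row=3, col=6)
  Distance 11: (row=0, col=2), (row=0, col=4), (row=1, col=5), (row=2, col=6)
  Distance 12: (row=0, col=1), (row=0, col=5), (row=1, col=6)
  Distance 13: (row=0, col=0), (row=0, col=6)
  Distance 14: (row=1, col=0)
  Distance 15: (row=2, col=0)
Total reachable: 76 (grid has 76 open cells total)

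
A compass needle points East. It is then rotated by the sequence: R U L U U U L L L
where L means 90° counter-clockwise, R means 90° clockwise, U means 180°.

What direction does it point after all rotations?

Start: East
  R (right (90° clockwise)) -> South
  U (U-turn (180°)) -> North
  L (left (90° counter-clockwise)) -> West
  U (U-turn (180°)) -> East
  U (U-turn (180°)) -> West
  U (U-turn (180°)) -> East
  L (left (90° counter-clockwise)) -> North
  L (left (90° counter-clockwise)) -> West
  L (left (90° counter-clockwise)) -> South
Final: South

Answer: Final heading: South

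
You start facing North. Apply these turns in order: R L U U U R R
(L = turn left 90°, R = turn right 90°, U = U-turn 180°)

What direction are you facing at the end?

Start: North
  R (right (90° clockwise)) -> East
  L (left (90° counter-clockwise)) -> North
  U (U-turn (180°)) -> South
  U (U-turn (180°)) -> North
  U (U-turn (180°)) -> South
  R (right (90° clockwise)) -> West
  R (right (90° clockwise)) -> North
Final: North

Answer: Final heading: North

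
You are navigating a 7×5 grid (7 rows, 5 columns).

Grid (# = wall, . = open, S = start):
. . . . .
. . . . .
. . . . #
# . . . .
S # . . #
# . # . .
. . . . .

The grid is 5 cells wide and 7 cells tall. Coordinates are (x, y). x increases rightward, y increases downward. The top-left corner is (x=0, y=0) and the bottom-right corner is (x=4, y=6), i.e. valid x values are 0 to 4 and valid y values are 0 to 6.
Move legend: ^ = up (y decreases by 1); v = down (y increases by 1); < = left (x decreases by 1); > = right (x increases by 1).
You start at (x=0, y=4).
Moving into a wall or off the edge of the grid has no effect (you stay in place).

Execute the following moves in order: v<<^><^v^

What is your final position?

Answer: Final position: (x=0, y=4)

Derivation:
Start: (x=0, y=4)
  v (down): blocked, stay at (x=0, y=4)
  < (left): blocked, stay at (x=0, y=4)
  < (left): blocked, stay at (x=0, y=4)
  ^ (up): blocked, stay at (x=0, y=4)
  > (right): blocked, stay at (x=0, y=4)
  < (left): blocked, stay at (x=0, y=4)
  ^ (up): blocked, stay at (x=0, y=4)
  v (down): blocked, stay at (x=0, y=4)
  ^ (up): blocked, stay at (x=0, y=4)
Final: (x=0, y=4)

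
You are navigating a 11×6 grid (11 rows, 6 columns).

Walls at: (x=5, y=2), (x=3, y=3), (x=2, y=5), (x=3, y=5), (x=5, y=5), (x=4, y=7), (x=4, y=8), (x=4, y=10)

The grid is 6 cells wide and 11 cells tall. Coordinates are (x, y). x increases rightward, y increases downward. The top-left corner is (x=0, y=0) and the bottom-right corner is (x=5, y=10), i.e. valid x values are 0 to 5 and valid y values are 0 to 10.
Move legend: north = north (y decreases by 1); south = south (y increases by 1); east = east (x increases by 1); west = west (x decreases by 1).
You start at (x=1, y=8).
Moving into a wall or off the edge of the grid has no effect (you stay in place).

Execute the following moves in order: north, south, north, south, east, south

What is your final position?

Start: (x=1, y=8)
  north (north): (x=1, y=8) -> (x=1, y=7)
  south (south): (x=1, y=7) -> (x=1, y=8)
  north (north): (x=1, y=8) -> (x=1, y=7)
  south (south): (x=1, y=7) -> (x=1, y=8)
  east (east): (x=1, y=8) -> (x=2, y=8)
  south (south): (x=2, y=8) -> (x=2, y=9)
Final: (x=2, y=9)

Answer: Final position: (x=2, y=9)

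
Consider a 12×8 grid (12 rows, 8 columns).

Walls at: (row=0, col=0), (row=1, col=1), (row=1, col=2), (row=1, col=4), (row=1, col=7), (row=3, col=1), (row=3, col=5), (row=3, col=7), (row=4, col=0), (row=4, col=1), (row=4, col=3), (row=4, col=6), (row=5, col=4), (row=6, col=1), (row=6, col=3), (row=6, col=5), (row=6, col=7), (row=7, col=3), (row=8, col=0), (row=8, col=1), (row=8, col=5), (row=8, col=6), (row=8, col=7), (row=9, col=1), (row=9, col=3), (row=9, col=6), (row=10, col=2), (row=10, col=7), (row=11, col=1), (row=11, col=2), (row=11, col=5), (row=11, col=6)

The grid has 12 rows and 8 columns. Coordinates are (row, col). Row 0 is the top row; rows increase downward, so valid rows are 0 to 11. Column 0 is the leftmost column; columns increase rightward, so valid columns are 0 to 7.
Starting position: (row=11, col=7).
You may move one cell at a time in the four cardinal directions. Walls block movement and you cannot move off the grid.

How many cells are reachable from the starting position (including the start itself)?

Answer: Reachable cells: 1

Derivation:
BFS flood-fill from (row=11, col=7):
  Distance 0: (row=11, col=7)
Total reachable: 1 (grid has 64 open cells total)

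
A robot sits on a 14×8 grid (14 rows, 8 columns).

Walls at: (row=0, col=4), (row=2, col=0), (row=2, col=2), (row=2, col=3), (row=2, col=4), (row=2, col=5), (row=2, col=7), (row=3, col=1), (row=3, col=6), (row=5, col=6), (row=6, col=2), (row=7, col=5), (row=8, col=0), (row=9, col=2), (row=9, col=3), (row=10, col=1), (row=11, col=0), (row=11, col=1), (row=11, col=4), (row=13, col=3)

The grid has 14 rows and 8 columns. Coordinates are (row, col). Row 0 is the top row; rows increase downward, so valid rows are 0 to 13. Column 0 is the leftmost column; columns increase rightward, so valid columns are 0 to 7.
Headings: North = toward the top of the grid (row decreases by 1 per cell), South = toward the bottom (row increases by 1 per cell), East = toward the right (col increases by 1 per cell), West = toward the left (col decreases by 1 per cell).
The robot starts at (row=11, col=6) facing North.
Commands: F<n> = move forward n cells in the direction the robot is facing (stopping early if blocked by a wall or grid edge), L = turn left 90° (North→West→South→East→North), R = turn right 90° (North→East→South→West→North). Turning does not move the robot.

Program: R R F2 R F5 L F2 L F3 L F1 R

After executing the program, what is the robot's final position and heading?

Answer: Final position: (row=12, col=7), facing East

Derivation:
Start: (row=11, col=6), facing North
  R: turn right, now facing East
  R: turn right, now facing South
  F2: move forward 2, now at (row=13, col=6)
  R: turn right, now facing West
  F5: move forward 2/5 (blocked), now at (row=13, col=4)
  L: turn left, now facing South
  F2: move forward 0/2 (blocked), now at (row=13, col=4)
  L: turn left, now facing East
  F3: move forward 3, now at (row=13, col=7)
  L: turn left, now facing North
  F1: move forward 1, now at (row=12, col=7)
  R: turn right, now facing East
Final: (row=12, col=7), facing East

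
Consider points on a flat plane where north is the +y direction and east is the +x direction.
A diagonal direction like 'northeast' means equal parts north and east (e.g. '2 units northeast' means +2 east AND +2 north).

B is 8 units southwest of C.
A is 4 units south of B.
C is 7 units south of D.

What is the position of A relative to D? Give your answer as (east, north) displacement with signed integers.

Answer: A is at (east=-8, north=-19) relative to D.

Derivation:
Place D at the origin (east=0, north=0).
  C is 7 units south of D: delta (east=+0, north=-7); C at (east=0, north=-7).
  B is 8 units southwest of C: delta (east=-8, north=-8); B at (east=-8, north=-15).
  A is 4 units south of B: delta (east=+0, north=-4); A at (east=-8, north=-19).
Therefore A relative to D: (east=-8, north=-19).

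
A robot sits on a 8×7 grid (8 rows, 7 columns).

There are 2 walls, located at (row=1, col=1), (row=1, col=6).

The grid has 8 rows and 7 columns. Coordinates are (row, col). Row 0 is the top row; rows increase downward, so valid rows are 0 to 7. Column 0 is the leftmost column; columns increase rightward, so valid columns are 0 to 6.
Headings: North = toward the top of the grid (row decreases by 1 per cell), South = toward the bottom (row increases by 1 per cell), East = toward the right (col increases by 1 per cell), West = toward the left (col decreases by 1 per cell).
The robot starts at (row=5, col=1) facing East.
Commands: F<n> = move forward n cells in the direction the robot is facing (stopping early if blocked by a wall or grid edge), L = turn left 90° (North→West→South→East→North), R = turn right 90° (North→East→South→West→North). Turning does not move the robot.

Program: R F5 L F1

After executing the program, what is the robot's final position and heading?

Answer: Final position: (row=7, col=2), facing East

Derivation:
Start: (row=5, col=1), facing East
  R: turn right, now facing South
  F5: move forward 2/5 (blocked), now at (row=7, col=1)
  L: turn left, now facing East
  F1: move forward 1, now at (row=7, col=2)
Final: (row=7, col=2), facing East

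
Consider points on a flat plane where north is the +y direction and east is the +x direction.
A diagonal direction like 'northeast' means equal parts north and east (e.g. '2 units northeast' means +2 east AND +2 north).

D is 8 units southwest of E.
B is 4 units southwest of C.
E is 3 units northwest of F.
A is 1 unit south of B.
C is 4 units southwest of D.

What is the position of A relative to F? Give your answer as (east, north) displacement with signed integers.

Place F at the origin (east=0, north=0).
  E is 3 units northwest of F: delta (east=-3, north=+3); E at (east=-3, north=3).
  D is 8 units southwest of E: delta (east=-8, north=-8); D at (east=-11, north=-5).
  C is 4 units southwest of D: delta (east=-4, north=-4); C at (east=-15, north=-9).
  B is 4 units southwest of C: delta (east=-4, north=-4); B at (east=-19, north=-13).
  A is 1 unit south of B: delta (east=+0, north=-1); A at (east=-19, north=-14).
Therefore A relative to F: (east=-19, north=-14).

Answer: A is at (east=-19, north=-14) relative to F.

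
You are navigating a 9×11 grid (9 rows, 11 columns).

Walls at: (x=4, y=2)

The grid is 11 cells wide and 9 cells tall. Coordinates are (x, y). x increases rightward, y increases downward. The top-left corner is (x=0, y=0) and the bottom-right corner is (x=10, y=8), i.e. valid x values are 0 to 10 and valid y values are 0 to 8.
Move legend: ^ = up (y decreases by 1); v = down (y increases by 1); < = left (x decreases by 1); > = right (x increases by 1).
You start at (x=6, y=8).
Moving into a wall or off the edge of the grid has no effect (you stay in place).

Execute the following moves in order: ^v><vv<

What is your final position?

Start: (x=6, y=8)
  ^ (up): (x=6, y=8) -> (x=6, y=7)
  v (down): (x=6, y=7) -> (x=6, y=8)
  > (right): (x=6, y=8) -> (x=7, y=8)
  < (left): (x=7, y=8) -> (x=6, y=8)
  v (down): blocked, stay at (x=6, y=8)
  v (down): blocked, stay at (x=6, y=8)
  < (left): (x=6, y=8) -> (x=5, y=8)
Final: (x=5, y=8)

Answer: Final position: (x=5, y=8)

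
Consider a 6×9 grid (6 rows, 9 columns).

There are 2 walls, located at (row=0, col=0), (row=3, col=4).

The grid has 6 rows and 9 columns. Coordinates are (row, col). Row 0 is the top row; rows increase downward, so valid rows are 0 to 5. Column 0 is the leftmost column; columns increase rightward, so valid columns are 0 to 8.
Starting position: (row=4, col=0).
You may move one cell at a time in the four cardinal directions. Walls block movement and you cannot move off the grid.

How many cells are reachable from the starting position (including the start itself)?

Answer: Reachable cells: 52

Derivation:
BFS flood-fill from (row=4, col=0):
  Distance 0: (row=4, col=0)
  Distance 1: (row=3, col=0), (row=4, col=1), (row=5, col=0)
  Distance 2: (row=2, col=0), (row=3, col=1), (row=4, col=2), (row=5, col=1)
  Distance 3: (row=1, col=0), (row=2, col=1), (row=3, col=2), (row=4, col=3), (row=5, col=2)
  Distance 4: (row=1, col=1), (row=2, col=2), (row=3, col=3), (row=4, col=4), (row=5, col=3)
  Distance 5: (row=0, col=1), (row=1, col=2), (row=2, col=3), (row=4, col=5), (row=5, col=4)
  Distance 6: (row=0, col=2), (row=1, col=3), (row=2, col=4), (row=3, col=5), (row=4, col=6), (row=5, col=5)
  Distance 7: (row=0, col=3), (row=1, col=4), (row=2, col=5), (row=3, col=6), (row=4, col=7), (row=5, col=6)
  Distance 8: (row=0, col=4), (row=1, col=5), (row=2, col=6), (row=3, col=7), (row=4, col=8), (row=5, col=7)
  Distance 9: (row=0, col=5), (row=1, col=6), (row=2, col=7), (row=3, col=8), (row=5, col=8)
  Distance 10: (row=0, col=6), (row=1, col=7), (row=2, col=8)
  Distance 11: (row=0, col=7), (row=1, col=8)
  Distance 12: (row=0, col=8)
Total reachable: 52 (grid has 52 open cells total)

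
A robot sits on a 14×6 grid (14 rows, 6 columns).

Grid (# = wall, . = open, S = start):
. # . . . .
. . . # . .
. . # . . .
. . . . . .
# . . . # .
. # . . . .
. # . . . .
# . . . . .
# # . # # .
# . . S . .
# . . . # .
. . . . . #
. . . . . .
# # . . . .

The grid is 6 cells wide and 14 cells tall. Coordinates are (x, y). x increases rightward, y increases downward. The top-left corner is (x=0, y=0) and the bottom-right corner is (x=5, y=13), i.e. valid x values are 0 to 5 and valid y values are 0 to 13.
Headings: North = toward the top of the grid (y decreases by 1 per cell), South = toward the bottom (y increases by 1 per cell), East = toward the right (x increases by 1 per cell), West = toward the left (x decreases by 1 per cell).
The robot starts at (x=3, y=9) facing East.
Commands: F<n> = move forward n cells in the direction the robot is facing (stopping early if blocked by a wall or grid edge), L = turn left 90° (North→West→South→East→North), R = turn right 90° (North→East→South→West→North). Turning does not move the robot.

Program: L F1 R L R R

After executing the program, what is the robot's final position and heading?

Answer: Final position: (x=3, y=9), facing South

Derivation:
Start: (x=3, y=9), facing East
  L: turn left, now facing North
  F1: move forward 0/1 (blocked), now at (x=3, y=9)
  R: turn right, now facing East
  L: turn left, now facing North
  R: turn right, now facing East
  R: turn right, now facing South
Final: (x=3, y=9), facing South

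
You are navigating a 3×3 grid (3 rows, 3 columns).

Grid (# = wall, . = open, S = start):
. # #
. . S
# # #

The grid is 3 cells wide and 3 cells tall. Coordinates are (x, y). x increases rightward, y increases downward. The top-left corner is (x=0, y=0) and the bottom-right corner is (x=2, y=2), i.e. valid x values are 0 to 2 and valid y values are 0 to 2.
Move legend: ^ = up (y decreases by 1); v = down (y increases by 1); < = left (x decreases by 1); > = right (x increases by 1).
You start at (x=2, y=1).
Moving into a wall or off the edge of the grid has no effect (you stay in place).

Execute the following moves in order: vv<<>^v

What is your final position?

Start: (x=2, y=1)
  v (down): blocked, stay at (x=2, y=1)
  v (down): blocked, stay at (x=2, y=1)
  < (left): (x=2, y=1) -> (x=1, y=1)
  < (left): (x=1, y=1) -> (x=0, y=1)
  > (right): (x=0, y=1) -> (x=1, y=1)
  ^ (up): blocked, stay at (x=1, y=1)
  v (down): blocked, stay at (x=1, y=1)
Final: (x=1, y=1)

Answer: Final position: (x=1, y=1)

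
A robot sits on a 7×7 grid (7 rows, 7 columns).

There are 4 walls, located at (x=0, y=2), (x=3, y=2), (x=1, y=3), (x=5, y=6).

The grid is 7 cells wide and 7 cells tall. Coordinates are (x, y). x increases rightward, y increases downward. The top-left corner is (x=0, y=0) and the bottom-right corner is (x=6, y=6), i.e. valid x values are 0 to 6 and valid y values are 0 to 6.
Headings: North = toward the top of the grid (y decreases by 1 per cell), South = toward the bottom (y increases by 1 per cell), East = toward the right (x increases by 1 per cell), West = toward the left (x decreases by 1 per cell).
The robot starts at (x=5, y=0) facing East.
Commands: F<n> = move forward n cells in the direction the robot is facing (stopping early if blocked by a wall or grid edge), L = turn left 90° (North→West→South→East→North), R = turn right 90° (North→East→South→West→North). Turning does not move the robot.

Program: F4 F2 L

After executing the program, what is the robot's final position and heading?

Start: (x=5, y=0), facing East
  F4: move forward 1/4 (blocked), now at (x=6, y=0)
  F2: move forward 0/2 (blocked), now at (x=6, y=0)
  L: turn left, now facing North
Final: (x=6, y=0), facing North

Answer: Final position: (x=6, y=0), facing North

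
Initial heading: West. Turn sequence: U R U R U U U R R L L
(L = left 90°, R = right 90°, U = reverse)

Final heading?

Start: West
  U (U-turn (180°)) -> East
  R (right (90° clockwise)) -> South
  U (U-turn (180°)) -> North
  R (right (90° clockwise)) -> East
  U (U-turn (180°)) -> West
  U (U-turn (180°)) -> East
  U (U-turn (180°)) -> West
  R (right (90° clockwise)) -> North
  R (right (90° clockwise)) -> East
  L (left (90° counter-clockwise)) -> North
  L (left (90° counter-clockwise)) -> West
Final: West

Answer: Final heading: West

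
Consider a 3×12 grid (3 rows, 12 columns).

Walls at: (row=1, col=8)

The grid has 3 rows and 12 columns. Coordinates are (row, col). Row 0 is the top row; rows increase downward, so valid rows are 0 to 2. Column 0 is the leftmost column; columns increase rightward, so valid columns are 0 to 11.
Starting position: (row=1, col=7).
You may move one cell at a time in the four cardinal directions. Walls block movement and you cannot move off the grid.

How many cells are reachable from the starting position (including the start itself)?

BFS flood-fill from (row=1, col=7):
  Distance 0: (row=1, col=7)
  Distance 1: (row=0, col=7), (row=1, col=6), (row=2, col=7)
  Distance 2: (row=0, col=6), (row=0, col=8), (row=1, col=5), (row=2, col=6), (row=2, col=8)
  Distance 3: (row=0, col=5), (row=0, col=9), (row=1, col=4), (row=2, col=5), (row=2, col=9)
  Distance 4: (row=0, col=4), (row=0, col=10), (row=1, col=3), (row=1, col=9), (row=2, col=4), (row=2, col=10)
  Distance 5: (row=0, col=3), (row=0, col=11), (row=1, col=2), (row=1, col=10), (row=2, col=3), (row=2, col=11)
  Distance 6: (row=0, col=2), (row=1, col=1), (row=1, col=11), (row=2, col=2)
  Distance 7: (row=0, col=1), (row=1, col=0), (row=2, col=1)
  Distance 8: (row=0, col=0), (row=2, col=0)
Total reachable: 35 (grid has 35 open cells total)

Answer: Reachable cells: 35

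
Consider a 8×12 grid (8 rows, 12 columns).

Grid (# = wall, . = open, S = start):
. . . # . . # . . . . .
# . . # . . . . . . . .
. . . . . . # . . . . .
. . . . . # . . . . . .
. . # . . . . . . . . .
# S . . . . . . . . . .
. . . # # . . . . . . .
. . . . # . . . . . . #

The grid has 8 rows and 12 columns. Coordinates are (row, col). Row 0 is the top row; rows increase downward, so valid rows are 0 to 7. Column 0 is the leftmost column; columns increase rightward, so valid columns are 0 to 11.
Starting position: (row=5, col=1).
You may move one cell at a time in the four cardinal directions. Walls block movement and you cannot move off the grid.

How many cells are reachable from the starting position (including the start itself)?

BFS flood-fill from (row=5, col=1):
  Distance 0: (row=5, col=1)
  Distance 1: (row=4, col=1), (row=5, col=2), (row=6, col=1)
  Distance 2: (row=3, col=1), (row=4, col=0), (row=5, col=3), (row=6, col=0), (row=6, col=2), (row=7, col=1)
  Distance 3: (row=2, col=1), (row=3, col=0), (row=3, col=2), (row=4, col=3), (row=5, col=4), (row=7, col=0), (row=7, col=2)
  Distance 4: (row=1, col=1), (row=2, col=0), (row=2, col=2), (row=3, col=3), (row=4, col=4), (row=5, col=5), (row=7, col=3)
  Distance 5: (row=0, col=1), (row=1, col=2), (row=2, col=3), (row=3, col=4), (row=4, col=5), (row=5, col=6), (row=6, col=5)
  Distance 6: (row=0, col=0), (row=0, col=2), (row=2, col=4), (row=4, col=6), (row=5, col=7), (row=6, col=6), (row=7, col=5)
  Distance 7: (row=1, col=4), (row=2, col=5), (row=3, col=6), (row=4, col=7), (row=5, col=8), (row=6, col=7), (row=7, col=6)
  Distance 8: (row=0, col=4), (row=1, col=5), (row=3, col=7), (row=4, col=8), (row=5, col=9), (row=6, col=8), (row=7, col=7)
  Distance 9: (row=0, col=5), (row=1, col=6), (row=2, col=7), (row=3, col=8), (row=4, col=9), (row=5, col=10), (row=6, col=9), (row=7, col=8)
  Distance 10: (row=1, col=7), (row=2, col=8), (row=3, col=9), (row=4, col=10), (row=5, col=11), (row=6, col=10), (row=7, col=9)
  Distance 11: (row=0, col=7), (row=1, col=8), (row=2, col=9), (row=3, col=10), (row=4, col=11), (row=6, col=11), (row=7, col=10)
  Distance 12: (row=0, col=8), (row=1, col=9), (row=2, col=10), (row=3, col=11)
  Distance 13: (row=0, col=9), (row=1, col=10), (row=2, col=11)
  Distance 14: (row=0, col=10), (row=1, col=11)
  Distance 15: (row=0, col=11)
Total reachable: 84 (grid has 84 open cells total)

Answer: Reachable cells: 84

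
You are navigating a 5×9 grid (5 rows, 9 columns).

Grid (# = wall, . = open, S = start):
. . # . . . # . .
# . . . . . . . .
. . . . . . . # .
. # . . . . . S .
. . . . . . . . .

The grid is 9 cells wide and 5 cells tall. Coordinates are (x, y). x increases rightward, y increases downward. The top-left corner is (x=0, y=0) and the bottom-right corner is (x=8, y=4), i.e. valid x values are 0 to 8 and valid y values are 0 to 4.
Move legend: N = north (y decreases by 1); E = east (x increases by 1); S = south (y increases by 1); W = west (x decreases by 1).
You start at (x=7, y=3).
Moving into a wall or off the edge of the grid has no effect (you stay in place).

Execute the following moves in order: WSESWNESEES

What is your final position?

Start: (x=7, y=3)
  W (west): (x=7, y=3) -> (x=6, y=3)
  S (south): (x=6, y=3) -> (x=6, y=4)
  E (east): (x=6, y=4) -> (x=7, y=4)
  S (south): blocked, stay at (x=7, y=4)
  W (west): (x=7, y=4) -> (x=6, y=4)
  N (north): (x=6, y=4) -> (x=6, y=3)
  E (east): (x=6, y=3) -> (x=7, y=3)
  S (south): (x=7, y=3) -> (x=7, y=4)
  E (east): (x=7, y=4) -> (x=8, y=4)
  E (east): blocked, stay at (x=8, y=4)
  S (south): blocked, stay at (x=8, y=4)
Final: (x=8, y=4)

Answer: Final position: (x=8, y=4)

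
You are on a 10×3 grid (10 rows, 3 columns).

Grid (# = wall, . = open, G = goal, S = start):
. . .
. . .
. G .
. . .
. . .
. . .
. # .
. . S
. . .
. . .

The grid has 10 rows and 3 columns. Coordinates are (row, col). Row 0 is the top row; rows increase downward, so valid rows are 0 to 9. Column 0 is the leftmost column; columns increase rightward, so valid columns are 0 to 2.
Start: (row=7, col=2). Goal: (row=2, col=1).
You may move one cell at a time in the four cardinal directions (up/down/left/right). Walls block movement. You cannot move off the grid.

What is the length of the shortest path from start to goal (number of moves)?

BFS from (row=7, col=2) until reaching (row=2, col=1):
  Distance 0: (row=7, col=2)
  Distance 1: (row=6, col=2), (row=7, col=1), (row=8, col=2)
  Distance 2: (row=5, col=2), (row=7, col=0), (row=8, col=1), (row=9, col=2)
  Distance 3: (row=4, col=2), (row=5, col=1), (row=6, col=0), (row=8, col=0), (row=9, col=1)
  Distance 4: (row=3, col=2), (row=4, col=1), (row=5, col=0), (row=9, col=0)
  Distance 5: (row=2, col=2), (row=3, col=1), (row=4, col=0)
  Distance 6: (row=1, col=2), (row=2, col=1), (row=3, col=0)  <- goal reached here
One shortest path (6 moves): (row=7, col=2) -> (row=6, col=2) -> (row=5, col=2) -> (row=5, col=1) -> (row=4, col=1) -> (row=3, col=1) -> (row=2, col=1)

Answer: Shortest path length: 6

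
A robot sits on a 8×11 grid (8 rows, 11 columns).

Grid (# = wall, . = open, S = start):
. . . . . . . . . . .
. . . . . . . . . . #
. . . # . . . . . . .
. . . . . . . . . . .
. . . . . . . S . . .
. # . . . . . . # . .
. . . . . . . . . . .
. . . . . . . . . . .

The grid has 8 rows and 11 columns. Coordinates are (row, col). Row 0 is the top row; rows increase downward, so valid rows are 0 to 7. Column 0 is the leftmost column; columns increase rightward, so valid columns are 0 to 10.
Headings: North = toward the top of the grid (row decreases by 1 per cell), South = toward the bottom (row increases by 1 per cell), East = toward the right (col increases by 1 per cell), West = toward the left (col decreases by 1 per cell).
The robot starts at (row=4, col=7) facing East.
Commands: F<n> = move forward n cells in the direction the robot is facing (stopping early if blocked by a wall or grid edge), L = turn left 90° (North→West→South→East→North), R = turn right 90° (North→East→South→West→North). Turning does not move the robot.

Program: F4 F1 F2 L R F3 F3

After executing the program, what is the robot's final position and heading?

Start: (row=4, col=7), facing East
  F4: move forward 3/4 (blocked), now at (row=4, col=10)
  F1: move forward 0/1 (blocked), now at (row=4, col=10)
  F2: move forward 0/2 (blocked), now at (row=4, col=10)
  L: turn left, now facing North
  R: turn right, now facing East
  F3: move forward 0/3 (blocked), now at (row=4, col=10)
  F3: move forward 0/3 (blocked), now at (row=4, col=10)
Final: (row=4, col=10), facing East

Answer: Final position: (row=4, col=10), facing East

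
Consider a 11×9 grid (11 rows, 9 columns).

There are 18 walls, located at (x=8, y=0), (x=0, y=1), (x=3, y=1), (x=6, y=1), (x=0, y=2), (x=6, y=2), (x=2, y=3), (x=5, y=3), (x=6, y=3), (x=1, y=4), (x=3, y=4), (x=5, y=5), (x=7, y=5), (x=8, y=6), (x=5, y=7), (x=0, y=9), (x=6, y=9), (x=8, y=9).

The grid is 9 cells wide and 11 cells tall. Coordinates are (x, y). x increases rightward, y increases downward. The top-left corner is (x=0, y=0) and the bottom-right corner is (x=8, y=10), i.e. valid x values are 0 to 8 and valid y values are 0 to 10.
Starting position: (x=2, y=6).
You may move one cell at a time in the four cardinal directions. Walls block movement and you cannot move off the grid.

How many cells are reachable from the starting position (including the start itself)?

BFS flood-fill from (x=2, y=6):
  Distance 0: (x=2, y=6)
  Distance 1: (x=2, y=5), (x=1, y=6), (x=3, y=6), (x=2, y=7)
  Distance 2: (x=2, y=4), (x=1, y=5), (x=3, y=5), (x=0, y=6), (x=4, y=6), (x=1, y=7), (x=3, y=7), (x=2, y=8)
  Distance 3: (x=0, y=5), (x=4, y=5), (x=5, y=6), (x=0, y=7), (x=4, y=7), (x=1, y=8), (x=3, y=8), (x=2, y=9)
  Distance 4: (x=0, y=4), (x=4, y=4), (x=6, y=6), (x=0, y=8), (x=4, y=8), (x=1, y=9), (x=3, y=9), (x=2, y=10)
  Distance 5: (x=0, y=3), (x=4, y=3), (x=5, y=4), (x=6, y=5), (x=7, y=6), (x=6, y=7), (x=5, y=8), (x=4, y=9), (x=1, y=10), (x=3, y=10)
  Distance 6: (x=4, y=2), (x=1, y=3), (x=3, y=3), (x=6, y=4), (x=7, y=7), (x=6, y=8), (x=5, y=9), (x=0, y=10), (x=4, y=10)
  Distance 7: (x=4, y=1), (x=1, y=2), (x=3, y=2), (x=5, y=2), (x=7, y=4), (x=8, y=7), (x=7, y=8), (x=5, y=10)
  Distance 8: (x=4, y=0), (x=1, y=1), (x=5, y=1), (x=2, y=2), (x=7, y=3), (x=8, y=4), (x=8, y=8), (x=7, y=9), (x=6, y=10)
  Distance 9: (x=1, y=0), (x=3, y=0), (x=5, y=0), (x=2, y=1), (x=7, y=2), (x=8, y=3), (x=8, y=5), (x=7, y=10)
  Distance 10: (x=0, y=0), (x=2, y=0), (x=6, y=0), (x=7, y=1), (x=8, y=2), (x=8, y=10)
  Distance 11: (x=7, y=0), (x=8, y=1)
Total reachable: 81 (grid has 81 open cells total)

Answer: Reachable cells: 81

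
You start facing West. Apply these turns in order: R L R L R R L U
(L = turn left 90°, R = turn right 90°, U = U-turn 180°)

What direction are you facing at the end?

Answer: Final heading: South

Derivation:
Start: West
  R (right (90° clockwise)) -> North
  L (left (90° counter-clockwise)) -> West
  R (right (90° clockwise)) -> North
  L (left (90° counter-clockwise)) -> West
  R (right (90° clockwise)) -> North
  R (right (90° clockwise)) -> East
  L (left (90° counter-clockwise)) -> North
  U (U-turn (180°)) -> South
Final: South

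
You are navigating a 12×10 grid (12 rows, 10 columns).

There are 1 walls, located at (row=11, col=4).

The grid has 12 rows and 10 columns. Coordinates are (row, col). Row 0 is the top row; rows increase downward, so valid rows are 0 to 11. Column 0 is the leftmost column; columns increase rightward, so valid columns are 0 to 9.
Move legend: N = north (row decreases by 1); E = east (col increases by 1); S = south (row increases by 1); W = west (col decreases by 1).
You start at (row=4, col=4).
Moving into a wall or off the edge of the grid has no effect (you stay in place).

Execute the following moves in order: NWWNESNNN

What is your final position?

Start: (row=4, col=4)
  N (north): (row=4, col=4) -> (row=3, col=4)
  W (west): (row=3, col=4) -> (row=3, col=3)
  W (west): (row=3, col=3) -> (row=3, col=2)
  N (north): (row=3, col=2) -> (row=2, col=2)
  E (east): (row=2, col=2) -> (row=2, col=3)
  S (south): (row=2, col=3) -> (row=3, col=3)
  N (north): (row=3, col=3) -> (row=2, col=3)
  N (north): (row=2, col=3) -> (row=1, col=3)
  N (north): (row=1, col=3) -> (row=0, col=3)
Final: (row=0, col=3)

Answer: Final position: (row=0, col=3)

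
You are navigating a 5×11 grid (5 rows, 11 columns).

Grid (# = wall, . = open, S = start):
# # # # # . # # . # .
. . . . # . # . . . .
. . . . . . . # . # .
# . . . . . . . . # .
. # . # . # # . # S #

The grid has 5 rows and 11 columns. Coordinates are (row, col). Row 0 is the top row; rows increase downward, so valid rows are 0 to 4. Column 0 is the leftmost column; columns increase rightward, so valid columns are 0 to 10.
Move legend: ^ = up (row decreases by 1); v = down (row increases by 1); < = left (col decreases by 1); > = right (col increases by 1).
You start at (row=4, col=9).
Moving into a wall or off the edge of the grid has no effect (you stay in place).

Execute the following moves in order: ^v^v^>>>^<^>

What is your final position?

Answer: Final position: (row=4, col=9)

Derivation:
Start: (row=4, col=9)
  ^ (up): blocked, stay at (row=4, col=9)
  v (down): blocked, stay at (row=4, col=9)
  ^ (up): blocked, stay at (row=4, col=9)
  v (down): blocked, stay at (row=4, col=9)
  ^ (up): blocked, stay at (row=4, col=9)
  [×3]> (right): blocked, stay at (row=4, col=9)
  ^ (up): blocked, stay at (row=4, col=9)
  < (left): blocked, stay at (row=4, col=9)
  ^ (up): blocked, stay at (row=4, col=9)
  > (right): blocked, stay at (row=4, col=9)
Final: (row=4, col=9)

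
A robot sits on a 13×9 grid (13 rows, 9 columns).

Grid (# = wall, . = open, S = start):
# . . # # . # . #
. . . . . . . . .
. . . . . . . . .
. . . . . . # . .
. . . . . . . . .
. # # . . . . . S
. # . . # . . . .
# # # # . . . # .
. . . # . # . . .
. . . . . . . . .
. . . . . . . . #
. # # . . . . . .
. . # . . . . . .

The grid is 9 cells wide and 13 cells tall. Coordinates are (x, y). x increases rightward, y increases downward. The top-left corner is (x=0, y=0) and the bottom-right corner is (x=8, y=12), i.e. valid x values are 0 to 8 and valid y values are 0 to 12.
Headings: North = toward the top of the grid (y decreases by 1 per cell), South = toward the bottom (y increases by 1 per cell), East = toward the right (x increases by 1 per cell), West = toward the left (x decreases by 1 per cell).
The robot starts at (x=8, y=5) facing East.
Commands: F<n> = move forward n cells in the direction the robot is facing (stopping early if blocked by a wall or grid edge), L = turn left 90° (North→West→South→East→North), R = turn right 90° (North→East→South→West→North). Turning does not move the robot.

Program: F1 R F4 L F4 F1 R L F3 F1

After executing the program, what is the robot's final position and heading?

Start: (x=8, y=5), facing East
  F1: move forward 0/1 (blocked), now at (x=8, y=5)
  R: turn right, now facing South
  F4: move forward 4, now at (x=8, y=9)
  L: turn left, now facing East
  F4: move forward 0/4 (blocked), now at (x=8, y=9)
  F1: move forward 0/1 (blocked), now at (x=8, y=9)
  R: turn right, now facing South
  L: turn left, now facing East
  F3: move forward 0/3 (blocked), now at (x=8, y=9)
  F1: move forward 0/1 (blocked), now at (x=8, y=9)
Final: (x=8, y=9), facing East

Answer: Final position: (x=8, y=9), facing East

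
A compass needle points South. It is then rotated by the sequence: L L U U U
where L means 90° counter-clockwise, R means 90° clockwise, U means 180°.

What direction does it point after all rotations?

Start: South
  L (left (90° counter-clockwise)) -> East
  L (left (90° counter-clockwise)) -> North
  U (U-turn (180°)) -> South
  U (U-turn (180°)) -> North
  U (U-turn (180°)) -> South
Final: South

Answer: Final heading: South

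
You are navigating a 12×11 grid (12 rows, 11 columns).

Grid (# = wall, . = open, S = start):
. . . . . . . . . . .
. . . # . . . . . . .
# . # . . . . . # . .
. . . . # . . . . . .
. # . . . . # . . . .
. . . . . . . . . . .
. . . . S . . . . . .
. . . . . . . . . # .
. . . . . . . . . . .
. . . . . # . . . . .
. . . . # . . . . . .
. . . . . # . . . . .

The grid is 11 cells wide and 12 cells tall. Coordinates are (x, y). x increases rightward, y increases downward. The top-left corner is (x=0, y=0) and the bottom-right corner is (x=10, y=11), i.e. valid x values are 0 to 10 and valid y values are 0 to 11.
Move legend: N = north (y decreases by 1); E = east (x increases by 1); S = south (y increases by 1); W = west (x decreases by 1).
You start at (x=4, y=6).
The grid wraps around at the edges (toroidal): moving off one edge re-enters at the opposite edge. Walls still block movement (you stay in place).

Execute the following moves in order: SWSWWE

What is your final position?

Start: (x=4, y=6)
  S (south): (x=4, y=6) -> (x=4, y=7)
  W (west): (x=4, y=7) -> (x=3, y=7)
  S (south): (x=3, y=7) -> (x=3, y=8)
  W (west): (x=3, y=8) -> (x=2, y=8)
  W (west): (x=2, y=8) -> (x=1, y=8)
  E (east): (x=1, y=8) -> (x=2, y=8)
Final: (x=2, y=8)

Answer: Final position: (x=2, y=8)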